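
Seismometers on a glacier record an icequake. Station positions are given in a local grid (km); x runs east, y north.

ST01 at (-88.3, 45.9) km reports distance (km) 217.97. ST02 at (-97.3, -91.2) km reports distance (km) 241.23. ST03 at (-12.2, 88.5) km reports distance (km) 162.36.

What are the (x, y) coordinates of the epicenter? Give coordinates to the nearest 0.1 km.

125.2 km east, 2.0 km north

Circle about each station: (x + 88.3)² + (y − 45.9)² = 217.97²; (x + 97.3)² + (y + 91.2)² = 241.23²; (x + 12.2)² + (y − 88.5)² = 162.36².
Subtracting the ST01 equation from the ST02 and ST03 equations removes the quadratic terms:
-18.0 x − 274.2 y = -2799.96
152.2 x + 85.2 y = 19227.54
Solving the 2×2 system: x ≈ 125.2, y ≈ 2.0 km.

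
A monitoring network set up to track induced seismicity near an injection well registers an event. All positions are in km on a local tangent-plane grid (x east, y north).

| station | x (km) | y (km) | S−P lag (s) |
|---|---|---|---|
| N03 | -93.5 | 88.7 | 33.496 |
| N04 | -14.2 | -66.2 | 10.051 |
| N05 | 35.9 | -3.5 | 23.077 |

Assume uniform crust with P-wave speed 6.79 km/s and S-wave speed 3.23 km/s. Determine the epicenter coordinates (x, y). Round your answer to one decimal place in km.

Distance from S−P lag: d = Δt · v_P v_S / (v_P − v_S) = Δt · (6.79·3.23)/(6.79−3.23) ≈ 6.1606·Δt.
So d_N03 = 206.36, d_N04 = 61.92, d_N05 = 142.17 km.
Circle about each station: (x + 93.5)² + (y − 88.7)² = 206.36²; (x + 14.2)² + (y + 66.2)² = 61.92²; (x − 35.9)² + (y + 3.5)² = 142.17².
Subtracting pairs of circle equations eliminates x²+y² and gives linear equations (the radical axes):
158.6 x − 309.8 y = 26724.50
258.8 x − 184.4 y = 7063.26
Solving the 2×2 system: x ≈ -53.8, y ≈ -113.8 km.

x ≈ -53.8 km, y ≈ -113.8 km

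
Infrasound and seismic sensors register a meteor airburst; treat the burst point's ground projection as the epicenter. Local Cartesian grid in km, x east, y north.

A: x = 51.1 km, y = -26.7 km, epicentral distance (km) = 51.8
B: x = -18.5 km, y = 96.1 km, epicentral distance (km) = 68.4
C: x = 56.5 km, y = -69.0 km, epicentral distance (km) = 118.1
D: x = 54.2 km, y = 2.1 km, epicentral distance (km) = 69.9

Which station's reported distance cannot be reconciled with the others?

Solve using three stations at a time. Using B, C, D (subtract circle equations pairwise → linear system) gives (x, y) ≈ (-10.7, 28.1).
Distances from that point to each station vs reported:
  A: calculated 82.6 vs reported 51.8 → residual 30.8 km
  B: calculated 68.4 vs reported 68.4 → residual 0.0 km
  C: calculated 118.1 vs reported 118.1 → residual 0.0 km
  D: calculated 69.9 vs reported 69.9 → residual 0.0 km
B, C, D are mutually consistent (residuals ≈ 0); A is off by 30.8 km.

A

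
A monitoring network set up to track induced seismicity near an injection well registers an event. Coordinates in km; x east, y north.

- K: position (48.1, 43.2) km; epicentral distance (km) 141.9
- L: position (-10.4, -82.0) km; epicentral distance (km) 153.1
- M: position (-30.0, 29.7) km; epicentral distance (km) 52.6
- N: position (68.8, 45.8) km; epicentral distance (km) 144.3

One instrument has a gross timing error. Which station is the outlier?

Solve using three stations at a time. Using L, M, N (subtract circle equations pairwise → linear system) gives (x, y) ≈ (-75.1, 56.8).
Distances from that point to each station vs reported:
  K: calculated 123.9 vs reported 141.9 → residual 18.0 km
  L: calculated 153.1 vs reported 153.1 → residual 0.0 km
  M: calculated 52.6 vs reported 52.6 → residual 0.0 km
  N: calculated 144.3 vs reported 144.3 → residual 0.0 km
L, M, N are mutually consistent (residuals ≈ 0); K is off by 18.0 km.

K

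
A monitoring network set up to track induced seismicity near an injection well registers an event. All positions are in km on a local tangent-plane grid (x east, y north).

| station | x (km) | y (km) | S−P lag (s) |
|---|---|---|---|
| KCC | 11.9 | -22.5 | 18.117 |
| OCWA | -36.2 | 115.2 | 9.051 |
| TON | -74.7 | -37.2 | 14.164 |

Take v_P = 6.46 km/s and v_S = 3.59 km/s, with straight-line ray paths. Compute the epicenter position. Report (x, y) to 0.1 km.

(-97.3, 75.0)

Distance from S−P lag: d = Δt · v_P v_S / (v_P − v_S) = Δt · (6.46·3.59)/(6.46−3.59) ≈ 8.0806·Δt.
So d_KCC = 146.40, d_OCWA = 73.14, d_TON = 114.45 km.
Circle about each station: (x − 11.9)² + (y + 22.5)² = 146.40²; (x + 36.2)² + (y − 115.2)² = 73.14²; (x + 74.7)² + (y + 37.2)² = 114.45².
Subtracting the KCC equation from the OCWA and TON equations removes the quadratic terms:
-96.2 x + 275.4 y = 30017.12
-173.2 x − 29.4 y = 14650.23
Solving the 2×2 system: x ≈ -97.3, y ≈ 75.0 km.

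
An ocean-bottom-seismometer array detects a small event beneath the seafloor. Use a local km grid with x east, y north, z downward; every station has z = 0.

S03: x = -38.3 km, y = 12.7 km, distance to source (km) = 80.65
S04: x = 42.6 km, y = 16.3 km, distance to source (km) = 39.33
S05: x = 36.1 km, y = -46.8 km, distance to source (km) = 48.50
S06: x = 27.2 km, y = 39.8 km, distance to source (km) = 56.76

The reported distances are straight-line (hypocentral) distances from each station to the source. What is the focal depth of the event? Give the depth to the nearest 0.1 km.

z ≈ 29.4 km

Each station gives a sphere (x−x_i)² + (y−y_i)² + z² = d_i² (stations at z=0).
Subtracting the S03 sphere from S04 and S05: z² cancels, leaving linear equations in x and y:
161.8 x + 7.2 y = 5409.84
148.8 x − 119.0 y = 6017.44
Solving: x ≈ 33.805, y ≈ -8.297 km (keep extra digits for the depth step; rounded: 33.8, -8.3).
Then from the S03 sphere: z² = 80.65² − (x + 38.3)² − (y − 12.7)² with x = 33.805, y = -8.297, so z ≈ 29.401 ≈ 29.4 km.
Check against S06 (with the unrounded solution): distance 56.76 ≈ 56.76 km. ✓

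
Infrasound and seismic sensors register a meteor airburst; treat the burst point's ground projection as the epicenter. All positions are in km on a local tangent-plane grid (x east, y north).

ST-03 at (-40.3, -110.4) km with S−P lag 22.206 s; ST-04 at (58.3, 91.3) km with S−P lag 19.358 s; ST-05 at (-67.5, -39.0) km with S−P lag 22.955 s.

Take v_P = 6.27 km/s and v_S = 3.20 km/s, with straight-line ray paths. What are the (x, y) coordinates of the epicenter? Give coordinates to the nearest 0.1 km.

82.4 km east, -32.9 km north

Distance from S−P lag: d = Δt · v_P v_S / (v_P − v_S) = Δt · (6.27·3.20)/(6.27−3.20) ≈ 6.5355·Δt.
So d_ST-03 = 145.13, d_ST-04 = 126.51, d_ST-05 = 150.02 km.
Circle about each station: (x + 40.3)² + (y + 110.4)² = 145.13²; (x − 58.3)² + (y − 91.3)² = 126.51²; (x + 67.5)² + (y + 39.0)² = 150.02².
Subtracting pairs of circle equations eliminates x²+y² and gives linear equations (the radical axes):
197.2 x + 403.4 y = 2980.27
-54.4 x + 142.8 y = -9178.28
Solving the 2×2 system: x ≈ 82.4, y ≈ -32.9 km.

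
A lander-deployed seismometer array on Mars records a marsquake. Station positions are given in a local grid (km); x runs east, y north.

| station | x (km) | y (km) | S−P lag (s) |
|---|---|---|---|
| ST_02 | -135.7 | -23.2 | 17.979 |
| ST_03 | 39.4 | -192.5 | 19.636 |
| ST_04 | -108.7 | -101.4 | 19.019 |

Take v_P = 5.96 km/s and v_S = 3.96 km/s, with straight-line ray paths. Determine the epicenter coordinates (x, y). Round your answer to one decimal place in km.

67.6 km east, 37.5 km north

Distance from S−P lag: d = Δt · v_P v_S / (v_P − v_S) = Δt · (5.96·3.96)/(5.96−3.96) ≈ 11.8008·Δt.
So d_ST_02 = 212.17, d_ST_03 = 231.72, d_ST_04 = 224.44 km.
Circle about each station: (x + 135.7)² + (y + 23.2)² = 212.17²; (x − 39.4)² + (y + 192.5)² = 231.72²; (x + 108.7)² + (y + 101.4)² = 224.44².
Subtracting pairs of circle equations eliminates x²+y² and gives linear equations (the radical axes):
350.2 x − 338.6 y = 10977.83
54.0 x − 156.4 y = -2212.28
Solving the 2×2 system: x ≈ 67.6, y ≈ 37.5 km.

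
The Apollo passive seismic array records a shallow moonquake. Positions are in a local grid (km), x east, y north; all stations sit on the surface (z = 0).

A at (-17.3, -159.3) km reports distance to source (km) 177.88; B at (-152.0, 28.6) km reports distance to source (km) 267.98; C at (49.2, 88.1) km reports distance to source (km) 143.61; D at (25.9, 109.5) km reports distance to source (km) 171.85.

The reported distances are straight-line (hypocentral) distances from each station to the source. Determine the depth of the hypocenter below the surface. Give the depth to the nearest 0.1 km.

Each station gives a sphere (x−x_i)² + (y−y_i)² + z² = d_i² (stations at z=0).
Subtracting the A sphere from B and C: z² cancels, leaving linear equations in x and y:
-269.4 x + 375.8 y = -41925.81
133.0 x + 494.8 y = -4476.07
Solving: x ≈ 104.009, y ≈ -37.003 km (keep extra digits for the depth step; rounded: 104.0, -37.0).
Then from the A sphere: z² = 177.88² − (x + 17.3)² − (y + 159.3)² with x = 104.009, y = -37.003, so z ≈ 44.372 ≈ 44.4 km.

z ≈ 44.4 km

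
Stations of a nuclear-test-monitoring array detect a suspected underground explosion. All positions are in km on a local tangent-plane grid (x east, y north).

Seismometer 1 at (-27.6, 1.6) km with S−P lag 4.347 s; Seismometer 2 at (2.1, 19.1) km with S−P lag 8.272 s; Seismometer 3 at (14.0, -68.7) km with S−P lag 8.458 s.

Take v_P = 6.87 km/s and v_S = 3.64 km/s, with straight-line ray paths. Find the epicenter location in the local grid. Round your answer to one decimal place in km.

x ≈ -38.9 km, y ≈ -30.1 km

Distance from S−P lag: d = Δt · v_P v_S / (v_P − v_S) = Δt · (6.87·3.64)/(6.87−3.64) ≈ 7.7420·Δt.
So d_Seismometer 1 = 33.65, d_Seismometer 2 = 64.04, d_Seismometer 3 = 65.48 km.
Circle about each station: (x + 27.6)² + (y − 1.6)² = 33.65²; (x − 2.1)² + (y − 19.1)² = 64.04²; (x − 14.0)² + (y + 68.7)² = 65.48².
Subtracting the Seismometer 1 equation from the Seismometer 2 and Seismometer 3 equations removes the quadratic terms:
59.4 x + 35.0 y = -3363.90
83.2 x − 140.6 y = 996.06
Solving the 2×2 system: x ≈ -38.9, y ≈ -30.1 km.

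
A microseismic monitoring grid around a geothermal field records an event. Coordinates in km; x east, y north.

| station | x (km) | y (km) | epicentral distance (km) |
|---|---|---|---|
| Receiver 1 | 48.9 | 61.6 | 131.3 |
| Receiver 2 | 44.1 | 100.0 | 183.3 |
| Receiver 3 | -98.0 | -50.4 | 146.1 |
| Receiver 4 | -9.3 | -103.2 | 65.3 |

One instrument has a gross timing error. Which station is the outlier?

Solve using three stations at a time. Using Receiver 1, Receiver 3, Receiver 4 (subtract circle equations pairwise → linear system) gives (x, y) ≈ (46.9, -69.7).
Distances from that point to each station vs reported:
  Receiver 1: calculated 131.3 vs reported 131.3 → residual 0.0 km
  Receiver 2: calculated 169.7 vs reported 183.3 → residual 13.6 km
  Receiver 3: calculated 146.1 vs reported 146.1 → residual 0.0 km
  Receiver 4: calculated 65.4 vs reported 65.3 → residual 0.1 km
Receiver 1, Receiver 3, Receiver 4 are mutually consistent (residuals ≈ 0); Receiver 2 is off by 13.6 km.

Receiver 2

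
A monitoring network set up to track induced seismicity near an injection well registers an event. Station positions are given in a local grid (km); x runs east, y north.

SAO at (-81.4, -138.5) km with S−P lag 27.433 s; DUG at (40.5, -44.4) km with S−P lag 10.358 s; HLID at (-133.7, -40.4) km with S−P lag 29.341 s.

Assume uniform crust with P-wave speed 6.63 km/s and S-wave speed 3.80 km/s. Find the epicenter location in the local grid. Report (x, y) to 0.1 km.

x ≈ 125.6 km, y ≈ -8.9 km

Distance from S−P lag: d = Δt · v_P v_S / (v_P − v_S) = Δt · (6.63·3.80)/(6.63−3.80) ≈ 8.9025·Δt.
So d_SAO = 244.22, d_DUG = 92.21, d_HLID = 261.21 km.
Circle about each station: (x + 81.4)² + (y + 138.5)² = 244.22²; (x − 40.5)² + (y + 44.4)² = 92.21²; (x + 133.7)² + (y + 40.4)² = 261.21².
Subtracting the SAO equation from the DUG and HLID equations removes the quadratic terms:
243.8 x + 188.2 y = 28944.12
-104.6 x + 196.2 y = -14887.62
Solving the 2×2 system: x ≈ 125.6, y ≈ -8.9 km.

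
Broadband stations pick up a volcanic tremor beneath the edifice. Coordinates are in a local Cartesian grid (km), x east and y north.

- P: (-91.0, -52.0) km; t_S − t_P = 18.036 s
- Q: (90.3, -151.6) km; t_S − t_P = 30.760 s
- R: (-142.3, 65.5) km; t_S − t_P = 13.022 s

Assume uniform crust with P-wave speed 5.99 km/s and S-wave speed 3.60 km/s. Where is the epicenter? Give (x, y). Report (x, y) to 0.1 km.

Distance from S−P lag: d = Δt · v_P v_S / (v_P − v_S) = Δt · (5.99·3.60)/(5.99−3.60) ≈ 9.0226·Δt.
So d_P = 162.73, d_Q = 277.53, d_R = 117.49 km.
Circle about each station: (x + 91.0)² + (y + 52.0)² = 162.73²; (x − 90.3)² + (y + 151.6)² = 277.53²; (x + 142.3)² + (y − 65.5)² = 117.49².
Subtracting pairs of circle equations eliminates x²+y² and gives linear equations (the radical axes):
362.6 x − 199.2 y = -30390.20
-102.6 x + 235.0 y = 26231.69
Solving the 2×2 system: x ≈ -29.6, y ≈ 98.7 km.

(-29.6, 98.7)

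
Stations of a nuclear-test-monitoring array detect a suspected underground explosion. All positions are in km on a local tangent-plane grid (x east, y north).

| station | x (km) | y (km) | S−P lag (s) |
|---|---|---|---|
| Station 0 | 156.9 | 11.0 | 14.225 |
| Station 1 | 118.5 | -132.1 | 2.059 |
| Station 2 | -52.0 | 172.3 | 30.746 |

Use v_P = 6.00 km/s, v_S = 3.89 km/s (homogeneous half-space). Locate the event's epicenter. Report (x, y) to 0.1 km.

(95.8, -134.0)

Distance from S−P lag: d = Δt · v_P v_S / (v_P − v_S) = Δt · (6.00·3.89)/(6.00−3.89) ≈ 11.0616·Δt.
So d_Station 0 = 157.35, d_Station 1 = 22.78, d_Station 2 = 340.10 km.
Circle about each station: (x − 156.9)² + (y − 11.0)² = 157.35²; (x − 118.5)² + (y + 132.1)² = 22.78²; (x + 52.0)² + (y − 172.3)² = 340.10².
Subtracting the Station 0 equation from the Station 1 and Station 2 equations removes the quadratic terms:
-76.8 x − 286.2 y = 30994.14
-417.8 x + 322.6 y = -83256.31
Solving the 2×2 system: x ≈ 95.8, y ≈ -134.0 km.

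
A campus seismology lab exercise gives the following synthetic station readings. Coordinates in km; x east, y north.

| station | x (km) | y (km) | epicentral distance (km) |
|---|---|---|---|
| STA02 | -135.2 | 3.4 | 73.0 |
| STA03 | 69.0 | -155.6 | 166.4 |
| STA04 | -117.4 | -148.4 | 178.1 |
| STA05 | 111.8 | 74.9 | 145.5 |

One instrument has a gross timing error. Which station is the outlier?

STA02

Solve using three stations at a time. Using STA03, STA04, STA05 (subtract circle equations pairwise → linear system) gives (x, y) ≈ (-7.8, -8.0).
Distances from that point to each station vs reported:
  STA02: calculated 127.9 vs reported 73.0 → residual 54.9 km
  STA03: calculated 166.4 vs reported 166.4 → residual 0.0 km
  STA04: calculated 178.1 vs reported 178.1 → residual 0.0 km
  STA05: calculated 145.5 vs reported 145.5 → residual 0.0 km
STA03, STA04, STA05 are mutually consistent (residuals ≈ 0); STA02 is off by 54.9 km.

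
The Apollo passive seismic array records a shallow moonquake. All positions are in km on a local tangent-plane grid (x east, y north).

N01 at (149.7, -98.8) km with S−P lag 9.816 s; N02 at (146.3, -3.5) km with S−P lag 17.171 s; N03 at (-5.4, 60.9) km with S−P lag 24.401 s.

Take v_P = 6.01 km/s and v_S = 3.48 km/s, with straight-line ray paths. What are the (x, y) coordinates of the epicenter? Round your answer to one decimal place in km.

x ≈ 72.9 km, y ≈ -125.0 km

Distance from S−P lag: d = Δt · v_P v_S / (v_P − v_S) = Δt · (6.01·3.48)/(6.01−3.48) ≈ 8.2667·Δt.
So d_N01 = 81.15, d_N02 = 141.95, d_N03 = 201.72 km.
Circle about each station: (x − 149.7)² + (y + 98.8)² = 81.15²; (x − 146.3)² + (y + 3.5)² = 141.95²; (x + 5.4)² + (y − 60.9)² = 201.72².
Subtracting pairs of circle equations eliminates x²+y² and gives linear equations (the radical axes):
-6.8 x + 190.6 y = -24320.07
-310.2 x + 319.4 y = -62539.20
Solving the 2×2 system: x ≈ 72.9, y ≈ -125.0 km.
Check against N01 (with the unrounded x, y): √((x − 149.7)²+(y + 98.8)²) = 81.14 ≈ 81.15 km. ✓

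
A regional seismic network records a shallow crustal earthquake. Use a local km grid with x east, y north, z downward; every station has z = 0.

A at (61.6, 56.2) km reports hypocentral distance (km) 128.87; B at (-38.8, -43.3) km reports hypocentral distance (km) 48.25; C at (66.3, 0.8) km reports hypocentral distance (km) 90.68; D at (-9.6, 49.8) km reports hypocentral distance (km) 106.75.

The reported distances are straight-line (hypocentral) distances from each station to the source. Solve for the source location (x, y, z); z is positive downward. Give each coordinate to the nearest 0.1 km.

Each station gives a sphere (x−x_i)² + (y−y_i)² + z² = d_i² (stations at z=0).
Subtracting the A sphere from B and C: z² cancels, leaving linear equations in x and y:
-200.8 x − 199.0 y = 10706.74
9.4 x − 110.8 y = 5827.94
Solving: x ≈ -1.101, y ≈ -52.692 km (keep extra digits for the depth step; rounded: -1.1, -52.7).
Then from the A sphere: z² = 128.87² − (x − 61.6)² − (y − 56.2)² with x = -1.101, y = -52.692, so z ≈ 28.611 ≈ 28.6 km.

(-1.1, -52.7, 28.6)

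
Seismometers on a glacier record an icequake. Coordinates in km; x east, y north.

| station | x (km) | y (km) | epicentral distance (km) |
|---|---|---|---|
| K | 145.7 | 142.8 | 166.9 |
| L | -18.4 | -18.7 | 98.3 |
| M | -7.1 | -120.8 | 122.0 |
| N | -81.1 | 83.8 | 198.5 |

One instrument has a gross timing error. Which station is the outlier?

Solve using three stations at a time. Using L, M, N (subtract circle equations pairwise → linear system) gives (x, y) ≈ (78.5, -34.1).
Distances from that point to each station vs reported:
  K: calculated 189.2 vs reported 166.9 → residual 22.3 km
  L: calculated 98.1 vs reported 98.3 → residual 0.2 km
  M: calculated 121.8 vs reported 122.0 → residual 0.2 km
  N: calculated 198.4 vs reported 198.5 → residual 0.1 km
L, M, N are mutually consistent (residuals ≈ 0); K is off by 22.3 km.

K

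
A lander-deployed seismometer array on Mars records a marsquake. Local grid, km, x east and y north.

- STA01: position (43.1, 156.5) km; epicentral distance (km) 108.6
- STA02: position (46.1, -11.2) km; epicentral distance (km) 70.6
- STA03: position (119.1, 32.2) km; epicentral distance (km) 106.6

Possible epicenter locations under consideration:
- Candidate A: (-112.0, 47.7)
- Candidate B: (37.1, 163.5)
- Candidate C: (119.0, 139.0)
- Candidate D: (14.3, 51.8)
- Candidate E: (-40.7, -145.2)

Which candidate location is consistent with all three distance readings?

Candidate D

For each candidate, compare |candidate − station| to the reported distance:
Candidate A: residuals STA01 80.9, STA02 98.1, STA03 125.0 → max 125.0 km
Candidate B: residuals STA01 99.4, STA02 104.3, STA03 48.2 → max 104.3 km
Candidate C: residuals STA01 30.7, STA02 96.4, STA03 0.2 → max 96.4 km
Candidate D: residuals STA01 0.0, STA02 0.0, STA03 0.0 → max 0.0 km
Candidate E: residuals STA01 204.5, STA02 89.1, STA03 132.2 → max 204.5 km
Only Candidate D has all residuals ≈ 0.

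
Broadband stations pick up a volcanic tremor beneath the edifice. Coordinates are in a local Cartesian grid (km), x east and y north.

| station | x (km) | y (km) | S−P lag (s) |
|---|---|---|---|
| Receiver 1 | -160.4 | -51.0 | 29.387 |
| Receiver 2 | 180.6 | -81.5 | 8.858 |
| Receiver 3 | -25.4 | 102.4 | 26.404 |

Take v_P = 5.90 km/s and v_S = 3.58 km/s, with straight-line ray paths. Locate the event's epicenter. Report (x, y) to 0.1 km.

Distance from S−P lag: d = Δt · v_P v_S / (v_P − v_S) = Δt · (5.90·3.58)/(5.90−3.58) ≈ 9.1043·Δt.
So d_Receiver 1 = 267.55, d_Receiver 2 = 80.65, d_Receiver 3 = 240.39 km.
Circle about each station: (x + 160.4)² + (y + 51.0)² = 267.55²; (x − 180.6)² + (y + 81.5)² = 80.65²; (x + 25.4)² + (y − 102.4)² = 240.39².
Subtracting pairs of circle equations eliminates x²+y² and gives linear equations (the radical axes):
682.0 x − 61.0 y = 76008.03
270.0 x + 306.8 y = -3402.59
Solving the 2×2 system: x ≈ 102.4, y ≈ -101.2 km.
Check against Receiver 1 (with the unrounded x, y): √((x + 160.4)²+(y + 51.0)²) = 267.55 ≈ 267.55 km. ✓

x ≈ 102.4 km, y ≈ -101.2 km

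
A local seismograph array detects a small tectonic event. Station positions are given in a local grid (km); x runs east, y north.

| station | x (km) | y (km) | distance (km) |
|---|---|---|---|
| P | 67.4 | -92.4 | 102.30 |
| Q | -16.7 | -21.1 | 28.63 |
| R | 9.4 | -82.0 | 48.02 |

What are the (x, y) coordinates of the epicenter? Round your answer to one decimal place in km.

Circle about each station: (x − 67.4)² + (y + 92.4)² = 102.30²; (x + 16.7)² + (y + 21.1)² = 28.63²; (x − 9.4)² + (y + 82.0)² = 48.02².
Subtracting pairs of circle equations eliminates x²+y² and gives linear equations (the radical axes):
-168.2 x + 142.6 y = -2710.81
-116.0 x + 20.8 y = 1891.21
Solving the 2×2 system: x ≈ -25.0, y ≈ -48.5 km.

x ≈ -25.0 km, y ≈ -48.5 km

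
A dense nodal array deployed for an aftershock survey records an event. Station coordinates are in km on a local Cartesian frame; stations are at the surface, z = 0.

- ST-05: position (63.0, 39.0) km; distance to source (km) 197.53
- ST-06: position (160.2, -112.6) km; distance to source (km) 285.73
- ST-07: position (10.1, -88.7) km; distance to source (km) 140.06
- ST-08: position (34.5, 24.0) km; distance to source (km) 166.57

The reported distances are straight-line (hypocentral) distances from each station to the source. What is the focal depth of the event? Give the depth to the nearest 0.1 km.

depth ≈ 48.5 km

Each station gives a sphere (x−x_i)² + (y−y_i)² + z² = d_i² (stations at z=0).
Subtracting the ST-05 sphere from ST-06 and ST-07: z² cancels, leaving linear equations in x and y:
194.4 x − 303.2 y = -9770.73
-105.8 x − 255.4 y = 21881.00
Solving: x ≈ -111.709, y ≈ -39.398 km (keep extra digits for the depth step; rounded: -111.7, -39.4).
Then from the ST-05 sphere: z² = 197.53² − (x − 63.0)² − (y − 39.0)² with x = -111.709, y = -39.398, so z ≈ 48.463 ≈ 48.5 km.
Check against ST-08 (with the unrounded solution): distance 166.57 ≈ 166.57 km. ✓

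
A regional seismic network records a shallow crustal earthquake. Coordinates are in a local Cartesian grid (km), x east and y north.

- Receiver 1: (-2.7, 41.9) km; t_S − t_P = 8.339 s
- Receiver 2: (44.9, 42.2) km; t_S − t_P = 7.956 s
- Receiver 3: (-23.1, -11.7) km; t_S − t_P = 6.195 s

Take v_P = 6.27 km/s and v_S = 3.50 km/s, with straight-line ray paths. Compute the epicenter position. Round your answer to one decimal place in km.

x ≈ 25.6 km, y ≈ -17.8 km

Distance from S−P lag: d = Δt · v_P v_S / (v_P − v_S) = Δt · (6.27·3.50)/(6.27−3.50) ≈ 7.9224·Δt.
So d_Receiver 1 = 66.06, d_Receiver 2 = 63.03, d_Receiver 3 = 49.08 km.
Circle about each station: (x + 2.7)² + (y − 41.9)² = 66.06²; (x − 44.9)² + (y − 42.2)² = 63.03²; (x + 23.1)² + (y + 11.7)² = 49.08².
Subtracting pairs of circle equations eliminates x²+y² and gives linear equations (the radical axes):
95.2 x + 0.6 y = 2425.09
-40.8 x − 107.2 y = 862.68
Solving the 2×2 system: x ≈ 25.6, y ≈ -17.8 km.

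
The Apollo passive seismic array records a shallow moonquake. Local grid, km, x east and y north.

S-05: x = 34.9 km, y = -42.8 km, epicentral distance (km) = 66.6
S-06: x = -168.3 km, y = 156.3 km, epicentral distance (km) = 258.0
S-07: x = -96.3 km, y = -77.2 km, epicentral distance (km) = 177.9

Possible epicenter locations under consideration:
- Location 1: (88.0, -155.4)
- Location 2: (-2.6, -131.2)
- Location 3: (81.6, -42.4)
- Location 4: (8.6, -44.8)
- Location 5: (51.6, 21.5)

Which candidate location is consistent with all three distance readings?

For each candidate, compare |candidate − station| to the reported distance:
Location 1: residuals S-05 57.9, S-06 145.5, S-07 22.3 → max 145.5 km
Location 2: residuals S-05 29.4, S-06 73.8, S-07 69.8 → max 73.8 km
Location 3: residuals S-05 19.9, S-06 61.3, S-07 3.4 → max 61.3 km
Location 4: residuals S-05 40.2, S-06 9.8, S-07 68.1 → max 68.1 km
Location 5: residuals S-05 0.2, S-06 0.1, S-07 0.1 → max 0.2 km
Only Location 5 has all residuals ≈ 0.

Location 5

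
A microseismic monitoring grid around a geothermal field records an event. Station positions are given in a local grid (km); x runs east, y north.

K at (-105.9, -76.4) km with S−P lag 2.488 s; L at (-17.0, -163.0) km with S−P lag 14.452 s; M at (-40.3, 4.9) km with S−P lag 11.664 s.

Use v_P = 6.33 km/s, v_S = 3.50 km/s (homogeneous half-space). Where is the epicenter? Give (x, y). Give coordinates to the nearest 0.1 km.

x ≈ -86.6 km, y ≈ -73.8 km

Distance from S−P lag: d = Δt · v_P v_S / (v_P − v_S) = Δt · (6.33·3.50)/(6.33−3.50) ≈ 7.8286·Δt.
So d_K = 19.48, d_L = 113.14, d_M = 91.31 km.
Circle about each station: (x + 105.9)² + (y + 76.4)² = 19.48²; (x + 17.0)² + (y + 163.0)² = 113.14²; (x + 40.3)² + (y − 4.9)² = 91.31².
Subtracting the K equation from the L and M equations removes the quadratic terms:
177.8 x − 173.2 y = -2614.96
131.2 x + 162.6 y = -23361.72
Solving the 2×2 system: x ≈ -86.6, y ≈ -73.8 km.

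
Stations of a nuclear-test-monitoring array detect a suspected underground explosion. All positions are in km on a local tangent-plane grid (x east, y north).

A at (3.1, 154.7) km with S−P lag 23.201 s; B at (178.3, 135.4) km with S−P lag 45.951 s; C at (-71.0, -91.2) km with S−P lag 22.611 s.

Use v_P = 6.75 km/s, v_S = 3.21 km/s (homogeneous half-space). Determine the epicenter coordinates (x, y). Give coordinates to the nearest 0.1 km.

Distance from S−P lag: d = Δt · v_P v_S / (v_P − v_S) = Δt · (6.75·3.21)/(6.75−3.21) ≈ 6.1208·Δt.
So d_A = 142.01, d_B = 281.26, d_C = 138.40 km.
Circle about each station: (x − 3.1)² + (y − 154.7)² = 142.01²; (x − 178.3)² + (y − 135.4)² = 281.26²; (x + 71.0)² + (y + 91.2)² = 138.40².
Subtracting pairs of circle equations eliminates x²+y² and gives linear equations (the radical axes):
350.4 x − 38.6 y = -32758.00
-148.2 x − 491.8 y = -9570.98
Solving the 2×2 system: x ≈ -88.4, y ≈ 46.1 km.
Check against A (with the unrounded x, y): √((x − 3.1)²+(y − 154.7)²) = 142.01 ≈ 142.01 km. ✓

x ≈ -88.4 km, y ≈ 46.1 km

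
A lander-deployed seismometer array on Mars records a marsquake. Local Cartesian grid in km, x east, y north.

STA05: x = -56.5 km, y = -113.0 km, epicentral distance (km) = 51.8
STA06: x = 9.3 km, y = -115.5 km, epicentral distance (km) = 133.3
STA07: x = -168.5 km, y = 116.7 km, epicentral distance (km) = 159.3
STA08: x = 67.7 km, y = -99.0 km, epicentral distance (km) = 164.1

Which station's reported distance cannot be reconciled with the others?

STA05

Solve using three stations at a time. Using STA06, STA07, STA08 (subtract circle equations pairwise → linear system) gives (x, y) ≈ (-68.2, -7.1).
Distances from that point to each station vs reported:
  STA05: calculated 106.6 vs reported 51.8 → residual 54.8 km
  STA06: calculated 133.3 vs reported 133.3 → residual 0.0 km
  STA07: calculated 159.3 vs reported 159.3 → residual 0.0 km
  STA08: calculated 164.1 vs reported 164.1 → residual 0.0 km
STA06, STA07, STA08 are mutually consistent (residuals ≈ 0); STA05 is off by 54.8 km.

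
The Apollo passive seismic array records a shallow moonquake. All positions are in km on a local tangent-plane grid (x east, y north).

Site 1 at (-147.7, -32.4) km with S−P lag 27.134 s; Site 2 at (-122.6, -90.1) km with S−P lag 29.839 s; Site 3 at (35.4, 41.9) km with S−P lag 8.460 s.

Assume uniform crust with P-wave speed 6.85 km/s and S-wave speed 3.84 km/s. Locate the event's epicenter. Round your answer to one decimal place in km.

x ≈ 37.4 km, y ≈ 115.8 km

Distance from S−P lag: d = Δt · v_P v_S / (v_P − v_S) = Δt · (6.85·3.84)/(6.85−3.84) ≈ 8.7389·Δt.
So d_Site 1 = 237.12, d_Site 2 = 260.76, d_Site 3 = 73.93 km.
Circle about each station: (x + 147.7)² + (y + 32.4)² = 237.12²; (x + 122.6)² + (y + 90.1)² = 260.76²; (x − 35.4)² + (y − 41.9)² = 73.93².
Subtracting pairs of circle equations eliminates x²+y² and gives linear equations (the radical axes):
50.2 x − 115.4 y = -11486.16
366.2 x + 148.6 y = 30903.97
Solving the 2×2 system: x ≈ 37.4, y ≈ 115.8 km.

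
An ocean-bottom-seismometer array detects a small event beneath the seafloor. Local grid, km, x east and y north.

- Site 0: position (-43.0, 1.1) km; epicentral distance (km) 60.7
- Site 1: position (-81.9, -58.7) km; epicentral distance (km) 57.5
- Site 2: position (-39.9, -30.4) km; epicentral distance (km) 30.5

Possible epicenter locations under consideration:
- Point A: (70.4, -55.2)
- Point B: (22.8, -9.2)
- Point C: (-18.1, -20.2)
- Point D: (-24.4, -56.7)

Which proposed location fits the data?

For each candidate, compare |candidate − station| to the reported distance:
Point A: residuals Site 0 65.9, Site 1 94.8, Site 2 82.6 → max 94.8 km
Point B: residuals Site 0 5.9, Site 1 58.3, Site 2 35.7 → max 58.3 km
Point C: residuals Site 0 27.9, Site 1 17.0, Site 2 6.4 → max 27.9 km
Point D: residuals Site 0 0.0, Site 1 0.0, Site 2 0.0 → max 0.0 km
Only Point D has all residuals ≈ 0.

Point D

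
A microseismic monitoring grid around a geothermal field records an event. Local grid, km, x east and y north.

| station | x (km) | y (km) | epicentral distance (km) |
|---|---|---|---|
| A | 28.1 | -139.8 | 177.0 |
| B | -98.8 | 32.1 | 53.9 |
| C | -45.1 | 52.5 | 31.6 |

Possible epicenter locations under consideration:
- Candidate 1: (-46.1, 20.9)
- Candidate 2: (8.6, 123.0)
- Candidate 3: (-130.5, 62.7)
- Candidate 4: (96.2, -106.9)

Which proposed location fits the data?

For each candidate, compare |candidate − station| to the reported distance:
Candidate 1: residuals A 0.0, B 0.0, C 0.0 → max 0.0 km
Candidate 2: residuals A 86.5, B 86.8, C 57.0 → max 86.8 km
Candidate 3: residuals A 80.2, B 9.8, C 54.4 → max 80.2 km
Candidate 4: residuals A 101.4, B 185.6, C 181.4 → max 185.6 km
Only Candidate 1 has all residuals ≈ 0.

Candidate 1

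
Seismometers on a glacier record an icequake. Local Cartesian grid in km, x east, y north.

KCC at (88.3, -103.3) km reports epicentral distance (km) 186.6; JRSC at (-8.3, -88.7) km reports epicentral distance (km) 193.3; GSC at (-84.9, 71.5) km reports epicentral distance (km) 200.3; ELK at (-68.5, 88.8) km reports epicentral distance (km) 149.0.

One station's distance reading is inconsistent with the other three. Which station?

GSC

Solve using three stations at a time. Using KCC, JRSC, ELK (subtract circle equations pairwise → linear system) gives (x, y) ≈ (80.2, 83.0).
Distances from that point to each station vs reported:
  KCC: calculated 186.5 vs reported 186.6 → residual 0.1 km
  JRSC: calculated 193.2 vs reported 193.3 → residual 0.1 km
  GSC: calculated 165.5 vs reported 200.3 → residual 34.8 km
  ELK: calculated 148.8 vs reported 149.0 → residual 0.2 km
KCC, JRSC, ELK are mutually consistent (residuals ≈ 0); GSC is off by 34.8 km.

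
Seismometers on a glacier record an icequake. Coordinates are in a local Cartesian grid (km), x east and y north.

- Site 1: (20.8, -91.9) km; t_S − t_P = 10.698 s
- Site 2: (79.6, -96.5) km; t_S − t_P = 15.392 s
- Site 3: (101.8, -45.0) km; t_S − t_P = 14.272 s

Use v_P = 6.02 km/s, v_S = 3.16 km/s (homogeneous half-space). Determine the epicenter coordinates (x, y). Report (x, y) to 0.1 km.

Distance from S−P lag: d = Δt · v_P v_S / (v_P − v_S) = Δt · (6.02·3.16)/(6.02−3.16) ≈ 6.6515·Δt.
So d_Site 1 = 71.16, d_Site 2 = 102.38, d_Site 3 = 94.93 km.
Circle about each station: (x − 20.8)² + (y + 91.9)² = 71.16²; (x − 79.6)² + (y + 96.5)² = 102.38²; (x − 101.8)² + (y + 45.0)² = 94.93².
Subtracting the Site 1 equation from the Site 2 and Site 3 equations removes the quadratic terms:
117.6 x − 9.2 y = 1352.24
162.0 x + 93.8 y = -437.97
Solving the 2×2 system: x ≈ 9.8, y ≈ -21.6 km.

(9.8, -21.6)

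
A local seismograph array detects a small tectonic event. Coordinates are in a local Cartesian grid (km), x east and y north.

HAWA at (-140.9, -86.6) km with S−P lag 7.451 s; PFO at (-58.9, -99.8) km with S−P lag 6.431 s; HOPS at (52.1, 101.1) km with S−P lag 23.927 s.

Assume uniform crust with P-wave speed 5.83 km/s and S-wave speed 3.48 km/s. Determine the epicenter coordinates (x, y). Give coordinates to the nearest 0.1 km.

(-86.8, -51.8)

Distance from S−P lag: d = Δt · v_P v_S / (v_P − v_S) = Δt · (5.83·3.48)/(5.83−3.48) ≈ 8.6334·Δt.
So d_HAWA = 64.33, d_PFO = 55.52, d_HOPS = 206.57 km.
Circle about each station: (x + 140.9)² + (y + 86.6)² = 64.33²; (x + 58.9)² + (y + 99.8)² = 55.52²; (x − 52.1)² + (y − 101.1)² = 206.57².
Subtracting the HAWA equation from the PFO and HOPS equations removes the quadratic terms:
164.0 x − 26.4 y = -12867.24
386.0 x + 375.4 y = -52949.57
Solving the 2×2 system: x ≈ -86.8, y ≈ -51.8 km.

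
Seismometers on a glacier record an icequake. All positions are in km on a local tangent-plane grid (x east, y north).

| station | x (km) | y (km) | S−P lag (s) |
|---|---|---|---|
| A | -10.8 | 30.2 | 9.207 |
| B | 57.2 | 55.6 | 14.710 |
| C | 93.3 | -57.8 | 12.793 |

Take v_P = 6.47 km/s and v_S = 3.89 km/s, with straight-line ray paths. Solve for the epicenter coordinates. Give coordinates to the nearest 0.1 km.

Distance from S−P lag: d = Δt · v_P v_S / (v_P − v_S) = Δt · (6.47·3.89)/(6.47−3.89) ≈ 9.7552·Δt.
So d_A = 89.82, d_B = 143.50, d_C = 124.80 km.
Circle about each station: (x + 10.8)² + (y − 30.2)² = 89.82²; (x − 57.2)² + (y − 55.6)² = 143.50²; (x − 93.3)² + (y + 57.8)² = 124.80².
Subtracting the A equation from the B and C equations removes the quadratic terms:
136.0 x + 50.8 y = -7190.10
208.2 x − 176.0 y = 3509.64
Solving the 2×2 system: x ≈ -31.5, y ≈ -57.2 km.

x ≈ -31.5 km, y ≈ -57.2 km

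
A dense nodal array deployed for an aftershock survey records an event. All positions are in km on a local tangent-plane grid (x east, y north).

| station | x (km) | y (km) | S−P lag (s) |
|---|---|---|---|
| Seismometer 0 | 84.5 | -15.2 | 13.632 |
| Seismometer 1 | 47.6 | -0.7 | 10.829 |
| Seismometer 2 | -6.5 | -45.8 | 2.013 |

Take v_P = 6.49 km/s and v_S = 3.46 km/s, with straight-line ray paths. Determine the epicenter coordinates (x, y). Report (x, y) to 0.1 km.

(-5.7, -60.7)

Distance from S−P lag: d = Δt · v_P v_S / (v_P − v_S) = Δt · (6.49·3.46)/(6.49−3.46) ≈ 7.4110·Δt.
So d_Seismometer 0 = 101.03, d_Seismometer 1 = 80.25, d_Seismometer 2 = 14.92 km.
Circle about each station: (x − 84.5)² + (y + 15.2)² = 101.03²; (x − 47.6)² + (y + 0.7)² = 80.25²; (x + 6.5)² + (y + 45.8)² = 14.92².
Subtracting pairs of circle equations eliminates x²+y² and gives linear equations (the radical axes):
-73.8 x + 29.0 y = -1338.04
-182.0 x − 61.2 y = 4753.05
Solving the 2×2 system: x ≈ -5.7, y ≈ -60.7 km.
Check against Seismometer 0 (with the unrounded x, y): √((x − 84.5)²+(y + 15.2)²) = 101.03 ≈ 101.03 km. ✓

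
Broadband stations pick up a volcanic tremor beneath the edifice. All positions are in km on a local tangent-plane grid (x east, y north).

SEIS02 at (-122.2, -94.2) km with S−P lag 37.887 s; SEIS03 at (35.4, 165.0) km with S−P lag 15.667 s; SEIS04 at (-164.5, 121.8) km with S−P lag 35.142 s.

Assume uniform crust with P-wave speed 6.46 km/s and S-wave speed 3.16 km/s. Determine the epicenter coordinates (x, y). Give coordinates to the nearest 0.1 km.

Distance from S−P lag: d = Δt · v_P v_S / (v_P − v_S) = Δt · (6.46·3.16)/(6.46−3.16) ≈ 6.1859·Δt.
So d_SEIS02 = 234.37, d_SEIS03 = 96.92, d_SEIS04 = 217.39 km.
Circle about each station: (x + 122.2)² + (y + 94.2)² = 234.37²; (x − 35.4)² + (y − 165.0)² = 96.92²; (x + 164.5)² + (y − 121.8)² = 217.39².
Subtracting pairs of circle equations eliminates x²+y² and gives linear equations (the radical axes):
315.2 x + 518.4 y = 50207.49
-84.6 x + 432.0 y = 25759.89
Solving the 2×2 system: x ≈ 46.3, y ≈ 68.7 km.

(46.3, 68.7)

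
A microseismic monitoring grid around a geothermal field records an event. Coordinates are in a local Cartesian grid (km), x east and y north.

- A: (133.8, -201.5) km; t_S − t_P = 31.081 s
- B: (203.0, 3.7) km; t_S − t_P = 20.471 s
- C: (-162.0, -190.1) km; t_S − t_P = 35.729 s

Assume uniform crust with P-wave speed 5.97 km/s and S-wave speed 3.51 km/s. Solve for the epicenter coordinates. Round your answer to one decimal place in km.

Distance from S−P lag: d = Δt · v_P v_S / (v_P − v_S) = Δt · (5.97·3.51)/(5.97−3.51) ≈ 8.5182·Δt.
So d_A = 264.75, d_B = 174.38, d_C = 304.35 km.
Circle about each station: (x − 133.8)² + (y + 201.5)² = 264.75²; (x − 203.0)² + (y − 3.7)² = 174.38²; (x + 162.0)² + (y + 190.1)² = 304.35².
Subtracting pairs of circle equations eliminates x²+y² and gives linear equations (the radical axes):
138.4 x + 410.4 y = 22402.18
-591.6 x + 22.8 y = -18659.04
Solving the 2×2 system: x ≈ 33.2, y ≈ 43.4 km.

(33.2, 43.4)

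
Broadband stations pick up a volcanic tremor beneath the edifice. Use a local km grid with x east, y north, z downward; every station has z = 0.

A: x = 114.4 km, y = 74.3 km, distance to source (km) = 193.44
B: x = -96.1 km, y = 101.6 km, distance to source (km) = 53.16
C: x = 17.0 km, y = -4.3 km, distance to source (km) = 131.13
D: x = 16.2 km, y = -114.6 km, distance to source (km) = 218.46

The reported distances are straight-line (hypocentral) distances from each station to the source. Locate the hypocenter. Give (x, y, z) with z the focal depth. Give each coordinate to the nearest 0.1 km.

Each station gives a sphere (x−x_i)² + (y−y_i)² + z² = d_i² (stations at z=0).
Subtracting the A sphere from B and C: z² cancels, leaving linear equations in x and y:
-421.0 x + 54.6 y = 35542.97
-194.8 x − 157.2 y = 1923.60
Solving: x ≈ -74.103, y ≈ 79.591 km (keep extra digits for the depth step; rounded: -74.1, 79.6).
Then from the A sphere: z² = 193.44² − (x − 114.4)² − (y − 74.3)² with x = -74.103, y = 79.591, so z ≈ 43.101 ≈ 43.1 km.
Check against D (with the unrounded solution): distance 218.45 ≈ 218.46 km. ✓

x ≈ -74.1 km, y ≈ 79.6 km, depth ≈ 43.1 km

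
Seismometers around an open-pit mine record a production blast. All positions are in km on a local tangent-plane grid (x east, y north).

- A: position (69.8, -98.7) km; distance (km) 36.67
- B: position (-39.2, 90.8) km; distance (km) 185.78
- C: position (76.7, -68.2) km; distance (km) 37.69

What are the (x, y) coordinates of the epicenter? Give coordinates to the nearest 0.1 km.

Circle about each station: (x − 69.8)² + (y + 98.7)² = 36.67²; (x + 39.2)² + (y − 90.8)² = 185.78²; (x − 76.7)² + (y + 68.2)² = 37.69².
Subtracting pairs of circle equations eliminates x²+y² and gives linear equations (the radical axes):
-218.0 x + 379.0 y = -38001.97
13.8 x + 61.0 y = -4155.45
Solving the 2×2 system: x ≈ 40.1, y ≈ -77.2 km.

40.1 km east, -77.2 km north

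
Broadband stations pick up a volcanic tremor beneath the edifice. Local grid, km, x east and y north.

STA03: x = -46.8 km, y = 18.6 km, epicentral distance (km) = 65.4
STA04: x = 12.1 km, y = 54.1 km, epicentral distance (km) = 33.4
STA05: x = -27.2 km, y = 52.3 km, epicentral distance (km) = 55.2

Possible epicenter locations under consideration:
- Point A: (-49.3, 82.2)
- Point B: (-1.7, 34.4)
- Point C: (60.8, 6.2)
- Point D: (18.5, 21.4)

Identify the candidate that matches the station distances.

Point D

For each candidate, compare |candidate − station| to the reported distance:
Point A: residuals STA03 1.8, STA04 34.1, STA05 18.0 → max 34.1 km
Point B: residuals STA03 17.6, STA04 9.3, STA05 24.0 → max 24.0 km
Point C: residuals STA03 42.9, STA04 34.9, STA05 44.1 → max 44.1 km
Point D: residuals STA03 0.0, STA04 0.1, STA05 0.0 → max 0.1 km
Only Point D has all residuals ≈ 0.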